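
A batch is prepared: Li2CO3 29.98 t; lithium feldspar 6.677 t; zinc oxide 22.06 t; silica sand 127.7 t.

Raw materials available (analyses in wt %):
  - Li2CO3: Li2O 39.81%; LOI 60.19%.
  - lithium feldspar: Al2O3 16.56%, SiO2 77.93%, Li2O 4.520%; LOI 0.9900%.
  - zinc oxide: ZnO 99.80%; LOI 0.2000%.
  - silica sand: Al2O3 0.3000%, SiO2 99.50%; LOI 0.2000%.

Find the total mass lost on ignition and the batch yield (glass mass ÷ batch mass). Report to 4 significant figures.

Values along the way are printed with 4-significant-figure rounding as written; the working math keeps full float precision from start to finish — exactly one rounding is applied to every reported result; derived quantities, including yield, totals, four oxide percentages, LOI, glass mass, are carried using the weight values for 168.0 t of glass at exact precision precisely as stated by the problem or the answer.
Each material's LOI contribution:
  Li2CO3: 29.98 × 0.6019 = 18.04 t
  lithium feldspar: 6.677 × 0.009900 = 0.06610 t
  zinc oxide: 22.06 × 0.002000 = 0.04412 t
  silica sand: 127.7 × 0.002000 = 0.2554 t
Total LOI = 18.41 t
Glass = batch − LOI = 186.4 − 18.41 = 168.0 t

LOI loss = 18.41 t; glass = 168.0 t; yield = 90.12%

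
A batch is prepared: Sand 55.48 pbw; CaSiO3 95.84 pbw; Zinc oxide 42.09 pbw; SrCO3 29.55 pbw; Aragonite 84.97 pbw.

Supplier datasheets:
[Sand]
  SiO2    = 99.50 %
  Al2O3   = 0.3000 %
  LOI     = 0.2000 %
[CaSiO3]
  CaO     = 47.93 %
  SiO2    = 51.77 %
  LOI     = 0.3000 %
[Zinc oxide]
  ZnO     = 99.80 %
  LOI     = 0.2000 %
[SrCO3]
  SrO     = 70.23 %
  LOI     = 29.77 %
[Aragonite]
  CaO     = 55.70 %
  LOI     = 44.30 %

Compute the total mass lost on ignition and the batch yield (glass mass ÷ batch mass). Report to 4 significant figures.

In-progress results appear rounded off to 4 significant digits when written out — every computation keeps full float precision in all steps; each reported figure is rounded just once. All derived quantities, including yield, net glass mass, five oxide percentages, ignition loss, the totals, are recomputed from the weighed amounts on 261.0 pbw of glass in full float precision, precisely as stated by the problem or answer text.
Per-material ignition loss:
  Sand: 55.48 × 0.002000 = 0.1110 pbw
  CaSiO3: 95.84 × 0.003000 = 0.2875 pbw
  Zinc oxide: 42.09 × 0.002000 = 0.08418 pbw
  SrCO3: 29.55 × 0.2977 = 8.797 pbw
  Aragonite: 84.97 × 0.4430 = 37.64 pbw
Total LOI = 46.92 pbw
Glass = batch − LOI = 307.9 − 46.92 = 261.0 pbw

LOI loss = 46.92 pbw; glass = 261.0 pbw; yield = 84.76%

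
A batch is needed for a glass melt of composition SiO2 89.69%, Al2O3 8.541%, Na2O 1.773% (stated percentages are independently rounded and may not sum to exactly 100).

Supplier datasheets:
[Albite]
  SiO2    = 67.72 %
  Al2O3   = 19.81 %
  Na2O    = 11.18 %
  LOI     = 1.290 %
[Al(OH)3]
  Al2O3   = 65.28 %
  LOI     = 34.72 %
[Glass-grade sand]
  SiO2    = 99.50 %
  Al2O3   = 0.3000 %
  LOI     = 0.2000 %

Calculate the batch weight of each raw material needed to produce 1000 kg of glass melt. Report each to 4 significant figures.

Rounding to 4 significant digits applies to every working value as displayed. All arithmetic holds full precision from start to finish; each reported value is rounded only once; the derived quantities, including the three compositions, net glass mass, the totals, LOI, the yield, are rebuilt from the batch weights on 1000 kg of glass in full float precision, exactly as printed in problem or answer.
The oxide mass targets at 1000 kg glass melt:
  SiO2: 89.69% × 1000 = 896.9 kg
  Al2O3: 8.541% × 1000 = 85.41 kg
  Na2O: 1.773% × 1000 = 17.73 kg
Checking each oxide sum from the weights as reported, at the basis given (sums match the target masses modulo rounding of the values):
  SiO2: 158.6·0.6772 + 793.5·0.9950 = 896.9 kg (target 896.9 kg)
  Al2O3: 158.6·0.1981 + 79.06·0.6528 + 793.5·0.003000 = 85.41 kg (target 85.41 kg)
  Na2O: 158.6·0.1118 = 17.73 kg (target 17.73 kg)
Glass-mass sanity pass: batch total minus LOI = 1000 kg (summing oxide targets gives 1000 kg; versus the stated basis of 1000 kg — differing by rounding only).
Summing the batch: Σ batch = 1031 kg; LOI removed, Σ of batch·LOI: 31.08 kg; as yield: glass ÷ batch → 96.99%.

Batch per 1000 kg glass melt:
  Albite: 158.6 kg
  Al(OH)3: 79.06 kg
  Glass-grade sand: 793.5 kg
Total batch = 1031 kg; LOI loss = 31.08 kg; yield = 96.99%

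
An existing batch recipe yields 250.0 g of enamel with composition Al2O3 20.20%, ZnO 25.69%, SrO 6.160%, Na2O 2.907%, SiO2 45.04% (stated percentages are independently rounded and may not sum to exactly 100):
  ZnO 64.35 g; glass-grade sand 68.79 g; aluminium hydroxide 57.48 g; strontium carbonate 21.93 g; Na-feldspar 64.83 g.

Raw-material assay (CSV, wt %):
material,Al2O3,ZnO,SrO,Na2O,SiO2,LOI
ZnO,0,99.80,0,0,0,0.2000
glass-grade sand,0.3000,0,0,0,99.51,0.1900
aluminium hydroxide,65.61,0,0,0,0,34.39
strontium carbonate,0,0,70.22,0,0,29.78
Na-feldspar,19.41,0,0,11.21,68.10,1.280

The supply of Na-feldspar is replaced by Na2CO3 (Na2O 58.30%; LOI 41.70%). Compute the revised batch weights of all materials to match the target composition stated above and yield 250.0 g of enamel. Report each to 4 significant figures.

Revised batch per 250.0 g enamel:
  ZnO: 64.35 g
  glass-grade sand: 113.2 g
  aluminium hydroxide: 76.45 g
  strontium carbonate: 21.93 g
  Na2CO3: 12.47 g
Total batch = 288.4 g; LOI loss = 38.37 g

Each numeric step maintains full float precision in every operation; working values are shown, rounded to 4 significant figures, in the printout. A single rounding completes every reported value; all derived quantities are computed at full float precision (glass mass, the yield, the five compositions, LOI, totals) using the weight values for 250.0 g of glass, as set out in problem or answer.
The oxide mass targets at 250.0 g enamel:
  Al2O3: 20.20% × 250.0 = 50.50 g
  ZnO: 25.69% × 250.0 = 64.22 g
  SrO: 6.160% × 250.0 = 15.40 g
  Na2O: 2.907% × 250.0 = 7.268 g
  SiO2: 45.04% × 250.0 = 112.6 g
Per-oxide balance check working from each reported weight, per the basis as stated (target by target, the sums agree within answer rounding):
  Al2O3: 113.2·0.003000 + 76.45·0.6561 = 50.50 g (target 50.50 g)
  ZnO: 64.35·0.9980 = 64.22 g (target 64.22 g)
  SrO: 21.93·0.7022 = 15.40 g (target 15.40 g)
  Na2O: 12.47·0.5830 = 7.270 g (target 7.268 g)
  SiO2: 113.2·0.9951 = 112.6 g (target 112.6 g)
Mass balance on the glass: batch total minus LOI = 250.0 g (targets for the oxides total 250.0 g; versus the stated basis of 250.0 g — deltas are rounding alone).
Total batch = Σ batch = 288.4 g; Σ batch·LOI gives LOI loss = 38.37 g; yield, glass over the total, = 86.70%.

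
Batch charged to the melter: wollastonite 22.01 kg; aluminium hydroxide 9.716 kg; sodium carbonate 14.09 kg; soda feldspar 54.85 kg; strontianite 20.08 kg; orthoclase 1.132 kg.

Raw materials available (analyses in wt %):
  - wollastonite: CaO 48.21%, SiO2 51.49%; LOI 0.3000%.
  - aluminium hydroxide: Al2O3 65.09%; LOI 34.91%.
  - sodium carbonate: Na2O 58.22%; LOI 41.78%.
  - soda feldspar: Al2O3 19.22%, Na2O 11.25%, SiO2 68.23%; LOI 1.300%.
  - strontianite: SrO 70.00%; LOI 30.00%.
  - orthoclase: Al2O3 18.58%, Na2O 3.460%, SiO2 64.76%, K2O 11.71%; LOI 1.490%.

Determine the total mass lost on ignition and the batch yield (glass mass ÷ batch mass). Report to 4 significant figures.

LOI loss = 16.10 kg; glass = 105.8 kg; yield = 86.79%

Working values appear (rounded to 4 significant figures) in the printout. The whole derivation carries full precision throughout; every reported result is rounded a single time. Derived quantities are re-derived using the weight values at 105.8 kg of glass at full precision (net glass mass, the six compositions, yield, totals, LOI), as quoted within the problem or answer text.
Per-material ignition loss:
  wollastonite: 22.01 × 0.003000 = 0.06603 kg
  aluminium hydroxide: 9.716 × 0.3491 = 3.392 kg
  sodium carbonate: 14.09 × 0.4178 = 5.887 kg
  soda feldspar: 54.85 × 0.01300 = 0.7130 kg
  strontianite: 20.08 × 0.3000 = 6.024 kg
  orthoclase: 1.132 × 0.01490 = 0.01687 kg
Total LOI = 16.10 kg
Glass = batch − LOI = 121.9 − 16.10 = 105.8 kg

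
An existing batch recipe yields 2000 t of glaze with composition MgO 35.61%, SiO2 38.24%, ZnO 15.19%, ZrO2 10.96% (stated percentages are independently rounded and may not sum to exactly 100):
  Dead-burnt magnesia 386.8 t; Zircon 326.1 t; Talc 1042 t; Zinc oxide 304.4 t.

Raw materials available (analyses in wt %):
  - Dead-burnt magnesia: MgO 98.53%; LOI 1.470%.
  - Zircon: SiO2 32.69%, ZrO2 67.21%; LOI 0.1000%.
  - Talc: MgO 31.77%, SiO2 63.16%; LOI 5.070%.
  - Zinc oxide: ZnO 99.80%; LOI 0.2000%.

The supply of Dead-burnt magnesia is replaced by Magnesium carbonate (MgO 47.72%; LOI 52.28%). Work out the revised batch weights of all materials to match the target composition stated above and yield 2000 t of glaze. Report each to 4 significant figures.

All arithmetic carries exact precision from start to finish — mid-chain values are displayed rounded to four significant figures across the worked steps. Each reported value undergoes a single rounding. The derived quantities, which include ignition loss, net glass mass, the yield, the four compositions, the totals, are re-derived in full precision, as written in the problem or answer text, using the weight values for 2000 t of glass.
The oxide mass targets at 2000 t glaze:
  MgO: 35.61% × 2000 = 712.2 t
  SiO2: 38.24% × 2000 = 764.8 t
  ZnO: 15.19% × 2000 = 303.8 t
  ZrO2: 10.96% × 2000 = 219.2 t
Sums-versus-targets review applying the batch weights above, against the basis in use (summed amounts equal target values up to rounding of the answer):
  MgO: 798.7·0.4772 + 1042·0.3177 = 712.2 t (target 712.2 t)
  SiO2: 326.1·0.3269 + 1042·0.6316 = 764.7 t (target 764.8 t)
  ZnO: 304.4·0.9980 = 303.8 t (target 303.8 t)
  ZrO2: 326.1·0.6721 = 219.2 t (target 219.2 t)
Auditing the glass mass value: total charge less LOI = 2000 t (oxide target masses add up to 2000 t; versus the stated basis of 2000 t — a pure rounding effect).
Whole-batch sum: Σ batch = 2471 t; ignition loss, Σ(batch × LOI) = 471.3 t; yield: glass divided by total = 80.93%.

Revised batch per 2000 t glaze:
  Magnesium carbonate: 798.7 t
  Zircon: 326.1 t
  Talc: 1042 t
  Zinc oxide: 304.4 t
Total batch = 2471 t; LOI loss = 471.3 t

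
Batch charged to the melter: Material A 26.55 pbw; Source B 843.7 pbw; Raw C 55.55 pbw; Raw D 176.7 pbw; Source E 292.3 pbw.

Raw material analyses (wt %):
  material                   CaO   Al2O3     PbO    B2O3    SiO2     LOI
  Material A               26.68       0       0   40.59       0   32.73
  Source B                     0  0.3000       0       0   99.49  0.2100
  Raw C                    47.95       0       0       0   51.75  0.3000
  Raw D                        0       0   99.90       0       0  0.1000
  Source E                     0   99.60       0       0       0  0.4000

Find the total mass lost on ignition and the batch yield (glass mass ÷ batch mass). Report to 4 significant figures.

LOI loss = 11.97 pbw; glass = 1383 pbw; yield = 99.14%

Each numeric step carries full float precision through the solve. Working values are printed rounded to four significant digits between the steps — each reported value takes just one rounding. All derived quantities (totals, yield, five oxide percentages, glass mass, ignition loss) are re-derived using the weight values at 1383 pbw of glass at full float precision, as set out in question or answer.
Each material's LOI contribution:
  Material A: 26.55 × 0.3273 = 8.690 pbw
  Source B: 843.7 × 0.002100 = 1.772 pbw
  Raw C: 55.55 × 0.003000 = 0.1666 pbw
  Raw D: 176.7 × 0.001000 = 0.1767 pbw
  Source E: 292.3 × 0.004000 = 1.169 pbw
Total LOI = 11.97 pbw
Glass = batch − LOI = 1395 − 11.97 = 1383 pbw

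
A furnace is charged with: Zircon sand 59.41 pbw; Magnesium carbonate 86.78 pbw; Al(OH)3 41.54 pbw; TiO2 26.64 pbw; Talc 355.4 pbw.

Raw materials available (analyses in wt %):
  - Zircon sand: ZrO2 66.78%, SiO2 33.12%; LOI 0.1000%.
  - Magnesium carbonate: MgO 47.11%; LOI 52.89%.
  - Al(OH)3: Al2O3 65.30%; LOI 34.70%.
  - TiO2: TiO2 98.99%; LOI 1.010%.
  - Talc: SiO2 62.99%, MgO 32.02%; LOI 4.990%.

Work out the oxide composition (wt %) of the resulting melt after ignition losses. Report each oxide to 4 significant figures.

Glass mass = 491.4 pbw (batch 569.8 − LOI 78.38).
Composition: Al2O3 5.520%, ZrO2 8.074%, SiO2 49.56%, TiO2 5.367%, MgO 31.48%

All internal work carries exact precision through every step. Values along the way appear, rounded to four significant figures, on the page. Each reported result is rounded only once. Derived quantities are computed starting from the weights per 491.4 pbw of glass in exact precision (totals, ignition loss, the five compositions, glass mass, yield) exactly as shown in either problem or answer.
Mass of each oxide from the mix:
  Al2O3: 41.54·0.6530 = 27.13 pbw
  ZrO2: 59.41·0.6678 = 39.67 pbw
  SiO2: 59.41·0.3312 + 355.4·0.6299 = 243.5 pbw
  TiO2: 26.64·0.9899 = 26.37 pbw
  MgO: 86.78·0.4711 + 355.4·0.3202 = 154.7 pbw
LOI: 59.41·0.001000 + 86.78·0.5289 + 41.54·0.3470 + 26.64·0.01010 + 355.4·0.04990 = 78.38 pbw
Glass mass = batch − LOI = 569.8 − 78.38 = 491.4 pbw (= the summed oxide contributions)
percent share: oxide ÷ glass, ×100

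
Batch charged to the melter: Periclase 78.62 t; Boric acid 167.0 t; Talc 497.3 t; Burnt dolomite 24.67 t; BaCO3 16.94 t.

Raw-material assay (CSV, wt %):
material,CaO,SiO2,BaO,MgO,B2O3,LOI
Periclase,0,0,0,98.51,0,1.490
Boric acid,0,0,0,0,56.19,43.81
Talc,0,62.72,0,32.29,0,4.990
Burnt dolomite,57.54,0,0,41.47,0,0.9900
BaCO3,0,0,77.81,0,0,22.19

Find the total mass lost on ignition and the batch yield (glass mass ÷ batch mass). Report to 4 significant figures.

The working math holds full precision from start to finish — the intermediate values are printed rounded to 4 significant digits when written out. Exactly one rounding is applied to each reported number; derived quantities are computed in full precision (LOI, five oxide percentages, the yield, totals, net glass mass) from the batch weights on 681.4 t of glass precisely as stated by the problem or the answer.
Loss on ignition, line by line:
  Periclase: 78.62 × 0.01490 = 1.171 t
  Boric acid: 167.0 × 0.4381 = 73.16 t
  Talc: 497.3 × 0.04990 = 24.82 t
  Burnt dolomite: 24.67 × 0.009900 = 0.2442 t
  BaCO3: 16.94 × 0.2219 = 3.759 t
Total LOI = 103.2 t
Glass = batch − LOI = 784.5 − 103.2 = 681.4 t

LOI loss = 103.2 t; glass = 681.4 t; yield = 86.85%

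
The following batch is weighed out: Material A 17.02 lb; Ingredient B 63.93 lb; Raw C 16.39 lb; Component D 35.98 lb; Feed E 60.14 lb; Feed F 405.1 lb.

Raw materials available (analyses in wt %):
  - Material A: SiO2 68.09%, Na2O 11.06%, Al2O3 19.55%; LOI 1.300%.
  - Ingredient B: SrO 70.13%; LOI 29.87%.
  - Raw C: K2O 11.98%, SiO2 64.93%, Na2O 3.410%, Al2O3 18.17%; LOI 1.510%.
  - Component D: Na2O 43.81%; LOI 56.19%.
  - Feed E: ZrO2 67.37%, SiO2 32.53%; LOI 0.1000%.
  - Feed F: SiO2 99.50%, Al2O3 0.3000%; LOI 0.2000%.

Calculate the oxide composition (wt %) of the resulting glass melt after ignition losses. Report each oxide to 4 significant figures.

Glass mass = 557.9 lb (batch 598.6 − LOI 40.65).
Composition: SrO 8.036%, K2O 0.3519%, ZrO2 7.262%, SiO2 79.74%, Na2O 3.263%, Al2O3 1.348%

The intermediate values are rounded to 4 significant figures when displayed. Each numeric step holds full float precision in every operation — each reported figure undergoes a single rounding — all derived quantities, including the totals, six oxide percentages, the yield, glass mass, LOI, are computed using the weight values per 557.9 lb of glass at full precision, exactly as printed in the question or the answer.
Oxide masses out of the charge:
  SrO: 63.93·0.7013 = 44.83 lb
  K2O: 16.39·0.1198 = 1.964 lb
  ZrO2: 60.14·0.6737 = 40.52 lb
  SiO2: 17.02·0.6809 + 16.39·0.6493 + 60.14·0.3253 + 405.1·0.9950 = 444.9 lb
  Na2O: 17.02·0.1106 + 16.39·0.03410 + 35.98·0.4381 = 18.20 lb
  Al2O3: 17.02·0.1955 + 16.39·0.1817 + 405.1·0.003000 = 7.521 lb
LOI: 17.02·0.01300 + 63.93·0.2987 + 16.39·0.01510 + 35.98·0.5619 + 60.14·0.001000 + 405.1·0.002000 = 40.65 lb
Net of LOI, the glass mass = 598.6 − 40.65 = 557.9 lb (equal to the oxide-mass sum)
wt %: oxide over glass, times 100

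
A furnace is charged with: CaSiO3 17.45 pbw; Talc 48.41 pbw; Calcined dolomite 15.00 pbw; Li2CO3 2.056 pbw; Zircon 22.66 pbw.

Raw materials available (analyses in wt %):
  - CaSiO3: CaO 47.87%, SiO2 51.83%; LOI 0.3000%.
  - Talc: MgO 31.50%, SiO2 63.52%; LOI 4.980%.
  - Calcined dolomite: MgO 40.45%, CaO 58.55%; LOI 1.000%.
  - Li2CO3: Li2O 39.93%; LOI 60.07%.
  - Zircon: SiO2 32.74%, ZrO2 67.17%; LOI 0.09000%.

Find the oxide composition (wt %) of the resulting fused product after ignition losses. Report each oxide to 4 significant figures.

Mid-chain values are rounded to 4 significant digits as shown; the whole derivation holds full float precision from start to finish. Each reported figure is rounded exactly once; all derived quantities are computed in full precision (yield, totals, net glass mass, five oxide percentages, ignition loss) starting from the weights per 101.7 pbw of glass, as quoted within question or answer.
Oxide-by-oxide delivered mass:
  Li2O: 2.056·0.3993 = 0.8210 pbw
  MgO: 48.41·0.3150 + 15.00·0.4045 = 21.32 pbw
  CaO: 17.45·0.4787 + 15.00·0.5855 = 17.14 pbw
  SiO2: 17.45·0.5183 + 48.41·0.6352 + 22.66·0.3274 = 47.21 pbw
  ZrO2: 22.66·0.6717 = 15.22 pbw
LOI: 17.45·0.003000 + 48.41·0.04980 + 15.00·0.01000 + 2.056·0.6007 + 22.66·9.000e-04 = 3.869 pbw
Resulting glass, batch − LOI: 105.6 − 3.869 = 101.7 pbw (matching Σ of the oxides)
percent by weight: oxide/glass ×100

Glass mass = 101.7 pbw (batch 105.6 − LOI 3.869).
Composition: Li2O 0.8072%, MgO 20.96%, CaO 16.85%, SiO2 46.42%, ZrO2 14.97%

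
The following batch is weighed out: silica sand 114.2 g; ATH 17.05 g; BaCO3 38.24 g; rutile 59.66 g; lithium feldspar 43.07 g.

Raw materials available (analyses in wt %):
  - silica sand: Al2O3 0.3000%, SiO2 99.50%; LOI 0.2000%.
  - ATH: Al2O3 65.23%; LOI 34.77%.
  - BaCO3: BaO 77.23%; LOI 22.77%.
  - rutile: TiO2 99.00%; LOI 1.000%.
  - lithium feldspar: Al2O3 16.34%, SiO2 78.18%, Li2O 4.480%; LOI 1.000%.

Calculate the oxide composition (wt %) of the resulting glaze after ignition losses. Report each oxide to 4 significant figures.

Glass mass = 256.3 g (batch 272.2 − LOI 15.89).
Composition: Al2O3 7.218%, SiO2 57.47%, Li2O 0.7528%, BaO 11.52%, TiO2 23.04%

All internal work carries full precision from start to finish — mid-chain values are displayed, with 4-significant-figure rounding, as written; each reported number is rounded a single time. The derived quantities, including ignition loss, glass mass, the yield, five oxide percentages, the totals, are computed from the batch weights on 256.3 g of glass in full float precision, as set out in the problem or the answer.
What the batch supplies per oxide:
  Al2O3: 114.2·0.003000 + 17.05·0.6523 + 43.07·0.1634 = 18.50 g
  SiO2: 114.2·0.9950 + 43.07·0.7818 = 147.3 g
  Li2O: 43.07·0.04480 = 1.930 g
  BaO: 38.24·0.7723 = 29.53 g
  TiO2: 59.66·0.9900 = 59.06 g
LOI: 114.2·0.002000 + 17.05·0.3477 + 38.24·0.2277 + 59.66·0.01000 + 43.07·0.01000 = 15.89 g
Resulting glass, batch − LOI: 272.2 − 15.89 = 256.3 g (matching Σ of the oxides)
each oxide over glass, ×100, is wt %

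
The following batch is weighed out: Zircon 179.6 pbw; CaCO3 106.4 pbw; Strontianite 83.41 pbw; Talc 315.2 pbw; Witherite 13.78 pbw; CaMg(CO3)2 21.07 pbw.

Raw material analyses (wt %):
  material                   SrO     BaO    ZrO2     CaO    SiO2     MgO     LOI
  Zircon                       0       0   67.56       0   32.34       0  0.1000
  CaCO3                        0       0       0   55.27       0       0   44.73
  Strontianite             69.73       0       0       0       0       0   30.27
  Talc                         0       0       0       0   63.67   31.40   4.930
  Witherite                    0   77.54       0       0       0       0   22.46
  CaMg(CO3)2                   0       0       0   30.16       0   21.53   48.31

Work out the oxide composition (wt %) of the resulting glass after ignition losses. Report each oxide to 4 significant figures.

In-progress results appear, with 4-significant-figure rounding, as written. All arithmetic maintains full float precision through the solve. A single rounding yields every reported value. Derived quantities (six oxide percentages, LOI, the totals, net glass mass, the yield) are carried starting from the weights on 617.6 pbw of glass in exact precision, as quoted within problem or answer.
Per-oxide mass from batch:
  SrO: 83.41·0.6973 = 58.16 pbw
  BaO: 13.78·0.7754 = 10.69 pbw
  ZrO2: 179.6·0.6756 = 121.3 pbw
  CaO: 106.4·0.5527 + 21.07·0.3016 = 65.16 pbw
  SiO2: 179.6·0.3234 + 315.2·0.6367 = 258.8 pbw
  MgO: 315.2·0.3140 + 21.07·0.2153 = 103.5 pbw
LOI: 179.6·0.001000 + 106.4·0.4473 + 83.41·0.3027 + 315.2·0.04930 + 13.78·0.2246 + 21.07·0.4831 = 101.8 pbw
batch − LOI leaves glass = 719.5 − 101.8 = 617.6 pbw (= the summed oxide contributions)
percent share: oxide ÷ glass, ×100

Glass mass = 617.6 pbw (batch 719.5 − LOI 101.8).
Composition: SrO 9.417%, BaO 1.730%, ZrO2 19.65%, CaO 10.55%, SiO2 41.90%, MgO 16.76%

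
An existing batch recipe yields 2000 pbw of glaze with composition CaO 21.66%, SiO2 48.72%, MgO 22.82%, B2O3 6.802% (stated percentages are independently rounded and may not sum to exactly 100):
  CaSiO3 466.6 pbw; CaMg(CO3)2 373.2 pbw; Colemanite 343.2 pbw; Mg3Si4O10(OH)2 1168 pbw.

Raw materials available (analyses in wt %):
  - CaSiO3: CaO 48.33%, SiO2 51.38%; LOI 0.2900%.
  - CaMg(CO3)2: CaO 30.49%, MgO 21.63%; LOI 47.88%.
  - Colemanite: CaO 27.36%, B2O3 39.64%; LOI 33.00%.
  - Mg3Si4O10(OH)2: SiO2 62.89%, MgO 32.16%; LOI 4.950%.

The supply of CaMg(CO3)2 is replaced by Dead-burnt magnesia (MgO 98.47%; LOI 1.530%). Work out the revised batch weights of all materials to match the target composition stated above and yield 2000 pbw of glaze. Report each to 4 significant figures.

Revised batch per 2000 pbw glaze:
  CaSiO3: 702.1 pbw
  Dead-burnt magnesia: 144.8 pbw
  Colemanite: 343.2 pbw
  Mg3Si4O10(OH)2: 975.8 pbw
Total batch = 2166 pbw; LOI loss = 165.8 pbw

Intermediates appear, with 4-significant-figure rounding, on the page; all arithmetic runs at full float precision throughout — a single rounding completes each reported value. All derived quantities (LOI, the totals, the four compositions, net glass mass, yield) are re-derived from the batch weights per 2000 pbw of glass in exact precision as they appear in problem or answer.
Target masses of each oxide per 2000 pbw glaze:
  CaO: 21.66% × 2000 = 433.2 pbw
  SiO2: 48.72% × 2000 = 974.4 pbw
  MgO: 22.82% × 2000 = 456.4 pbw
  B2O3: 6.802% × 2000 = 136.0 pbw
Checking each oxide sum with the batch weights as given, relative to the basis at hand (delivered sums recover each target inside rounding margins):
  CaO: 702.1·0.4833 + 343.2·0.2736 = 433.2 pbw (target 433.2 pbw)
  SiO2: 702.1·0.5138 + 975.8·0.6289 = 974.4 pbw (target 974.4 pbw)
  MgO: 144.8·0.9847 + 975.8·0.3216 = 456.4 pbw (target 456.4 pbw)
  B2O3: 343.2·0.3964 = 136.0 pbw (target 136.0 pbw)
Mass balance on the glass: batch Σ − ignition loss = 2000 pbw (the Σ of target masses is 2000 pbw; against the stated basis, 2000 pbw — gaps are rounding artifacts).
Total batch = Σ batch = 2166 pbw; Σ batch·LOI gives LOI loss = 165.8 pbw; yield: glass divided by total = 92.34%.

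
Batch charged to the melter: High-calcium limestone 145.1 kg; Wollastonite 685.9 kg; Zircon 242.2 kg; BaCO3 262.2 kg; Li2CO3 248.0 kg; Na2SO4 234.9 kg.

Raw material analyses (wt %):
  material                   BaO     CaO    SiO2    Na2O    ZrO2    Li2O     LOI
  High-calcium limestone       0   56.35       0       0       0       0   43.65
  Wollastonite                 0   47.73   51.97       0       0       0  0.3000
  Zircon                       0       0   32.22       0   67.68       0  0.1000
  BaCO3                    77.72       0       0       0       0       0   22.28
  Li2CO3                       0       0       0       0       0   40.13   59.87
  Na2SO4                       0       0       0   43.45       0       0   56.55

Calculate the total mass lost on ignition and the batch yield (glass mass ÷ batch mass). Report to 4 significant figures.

LOI loss = 405.4 kg; glass = 1413 kg; yield = 77.71%

Mid-chain values are shown rounded to 4 significant digits at each printed step; the working math runs at exact precision from first step to last. Each reported figure is rounded a single time; all derived quantities, which include yield, the totals, ignition loss, the six compositions, glass mass, are recomputed at full precision, exactly as printed in the problem or answer text, from the weighed amounts at 1413 kg of glass.
Each material's LOI contribution:
  High-calcium limestone: 145.1 × 0.4365 = 63.34 kg
  Wollastonite: 685.9 × 0.003000 = 2.058 kg
  Zircon: 242.2 × 0.001000 = 0.2422 kg
  BaCO3: 262.2 × 0.2228 = 58.42 kg
  Li2CO3: 248.0 × 0.5987 = 148.5 kg
  Na2SO4: 234.9 × 0.5655 = 132.8 kg
Total LOI = 405.4 kg
Glass = batch − LOI = 1818 − 405.4 = 1413 kg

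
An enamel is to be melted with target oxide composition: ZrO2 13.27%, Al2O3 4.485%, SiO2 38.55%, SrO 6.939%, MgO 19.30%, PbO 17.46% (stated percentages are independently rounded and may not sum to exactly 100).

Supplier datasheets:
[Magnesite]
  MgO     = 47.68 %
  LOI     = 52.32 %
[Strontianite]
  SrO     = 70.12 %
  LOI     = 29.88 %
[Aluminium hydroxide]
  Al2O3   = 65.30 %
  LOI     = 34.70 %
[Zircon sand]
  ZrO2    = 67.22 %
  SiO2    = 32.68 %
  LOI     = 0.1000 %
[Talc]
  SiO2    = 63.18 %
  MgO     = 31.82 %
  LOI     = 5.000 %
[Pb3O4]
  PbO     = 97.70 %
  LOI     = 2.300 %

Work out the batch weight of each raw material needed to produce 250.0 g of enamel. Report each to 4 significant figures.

Batch per 250.0 g enamel:
  Magnesite: 16.43 g
  Strontianite: 24.74 g
  Aluminium hydroxide: 17.17 g
  Zircon sand: 49.35 g
  Talc: 127.0 g
  Pb3O4: 44.68 g
Total batch = 279.4 g; LOI loss = 29.37 g; yield = 89.49%

The intermediate values appear rounded to 4 significant digits in the printout — all internal work runs at full float precision at every stage; every reported number takes exactly one rounding; the derived quantities, including the six compositions, the yield, totals, LOI, glass mass, are re-derived starting from the weights for 250.0 g of glass at full precision precisely as stated by problem or answer.
Oxide-by-oxide targets in 250.0 g enamel:
  ZrO2: 13.27% × 250.0 = 33.17 g
  Al2O3: 4.485% × 250.0 = 11.21 g
  SiO2: 38.55% × 250.0 = 96.38 g
  SrO: 6.939% × 250.0 = 17.35 g
  MgO: 19.30% × 250.0 = 48.25 g
  PbO: 17.46% × 250.0 = 43.65 g
Oxide-by-oxide audit working from each reported weight, against the basis in use (summed amounts equal target values within answer rounding):
  ZrO2: 49.35·0.6722 = 33.17 g (target 33.17 g)
  Al2O3: 17.17·0.6530 = 11.21 g (target 11.21 g)
  SiO2: 49.35·0.3268 + 127.0·0.6318 = 96.37 g (target 96.38 g)
  SrO: 24.74·0.7012 = 17.35 g (target 17.35 g)
  MgO: 16.43·0.4768 + 127.0·0.3182 = 48.25 g (target 48.25 g)
  PbO: 44.68·0.9770 = 43.65 g (target 43.65 g)
Consistency of the glass mass: the batch minus its LOI: 250.0 g (the targets, summed, come to 250.0 g; stated basis 250.0 g — deltas are rounding alone).
Adding the batch up: Σ batch = 279.4 g; LOI loss = Σ batch·LOI = 29.37 g; yield: glass divided by total = 89.49%.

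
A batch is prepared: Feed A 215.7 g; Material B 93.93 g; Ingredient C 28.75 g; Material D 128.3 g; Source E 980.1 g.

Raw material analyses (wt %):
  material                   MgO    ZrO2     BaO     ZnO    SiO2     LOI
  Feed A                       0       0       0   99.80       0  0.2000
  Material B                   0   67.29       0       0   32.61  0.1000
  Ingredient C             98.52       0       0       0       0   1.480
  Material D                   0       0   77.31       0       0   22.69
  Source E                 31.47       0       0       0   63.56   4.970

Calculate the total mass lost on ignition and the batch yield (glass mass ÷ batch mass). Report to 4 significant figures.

All internal work maintains exact precision at each step — intermediates are printed rounded to four significant figures across the worked steps — each reported number undergoes a single rounding — the derived quantities (the totals, glass mass, ignition loss, the yield, five oxide percentages) are re-derived in exact precision from the weighed amounts at 1368 g of glass, exactly as shown in either problem or answer.
Material-by-material LOI:
  Feed A: 215.7 × 0.002000 = 0.4314 g
  Material B: 93.93 × 0.001000 = 0.09393 g
  Ingredient C: 28.75 × 0.01480 = 0.4255 g
  Material D: 128.3 × 0.2269 = 29.11 g
  Source E: 980.1 × 0.04970 = 48.71 g
Total LOI = 78.77 g
Glass = batch − LOI = 1447 − 78.77 = 1368 g

LOI loss = 78.77 g; glass = 1368 g; yield = 94.56%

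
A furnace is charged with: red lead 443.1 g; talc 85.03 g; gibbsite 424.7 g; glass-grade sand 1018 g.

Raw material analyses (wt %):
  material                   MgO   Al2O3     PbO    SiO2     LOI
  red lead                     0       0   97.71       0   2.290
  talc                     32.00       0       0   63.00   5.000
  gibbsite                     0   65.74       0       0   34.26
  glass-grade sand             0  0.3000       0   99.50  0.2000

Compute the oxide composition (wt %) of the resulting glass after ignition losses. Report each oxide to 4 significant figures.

Glass mass = 1809 g (batch 1971 − LOI 161.9).
Composition: MgO 1.504%, Al2O3 15.60%, PbO 23.93%, SiO2 58.96%

Every computation runs at full float precision in all steps; working values are printed rounded to 4 significant figures across the worked steps; every reported figure includes exactly one rounding; the derived quantities are computed in full float precision (LOI, the four compositions, yield, glass mass, totals) from the weighed amounts for 1809 g of glass, as quoted within the question or the answer.
Oxide-by-oxide delivered mass:
  MgO: 85.03·0.3200 = 27.21 g
  Al2O3: 424.7·0.6574 + 1018·0.003000 = 282.3 g
  PbO: 443.1·0.9771 = 433.0 g
  SiO2: 85.03·0.6300 + 1018·0.9950 = 1066 g
LOI: 443.1·0.02290 + 85.03·0.05000 + 424.7·0.3426 + 1018·0.002000 = 161.9 g
Glass = total batch minus LOI = 1971 − 161.9 = 1809 g (= the summed oxide contributions)
percent by weight: oxide/glass ×100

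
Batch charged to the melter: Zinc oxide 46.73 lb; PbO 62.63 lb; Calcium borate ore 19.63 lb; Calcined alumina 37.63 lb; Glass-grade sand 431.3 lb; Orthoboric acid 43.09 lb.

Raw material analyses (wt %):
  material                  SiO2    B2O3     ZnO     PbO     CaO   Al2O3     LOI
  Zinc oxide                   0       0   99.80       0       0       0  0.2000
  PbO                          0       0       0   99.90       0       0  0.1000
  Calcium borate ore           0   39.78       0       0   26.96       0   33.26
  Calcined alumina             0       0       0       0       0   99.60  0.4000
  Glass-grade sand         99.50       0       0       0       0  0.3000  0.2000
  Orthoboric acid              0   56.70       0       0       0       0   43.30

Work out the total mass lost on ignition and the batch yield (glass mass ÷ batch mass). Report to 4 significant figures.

All internal work keeps exact precision at each step. Working values are printed with 4-significant-figure rounding in the working; a single rounding completes every reported result — all derived quantities (totals, glass mass, the six compositions, LOI, yield) are computed from the weighed amounts at 614.7 lb of glass in full precision as set out in the problem or answer text.
Each material's LOI contribution:
  Zinc oxide: 46.73 × 0.002000 = 0.09346 lb
  PbO: 62.63 × 0.001000 = 0.06263 lb
  Calcium borate ore: 19.63 × 0.3326 = 6.529 lb
  Calcined alumina: 37.63 × 0.004000 = 0.1505 lb
  Glass-grade sand: 431.3 × 0.002000 = 0.8626 lb
  Orthoboric acid: 43.09 × 0.4330 = 18.66 lb
Total LOI = 26.36 lb
Glass = batch − LOI = 641.0 − 26.36 = 614.7 lb

LOI loss = 26.36 lb; glass = 614.7 lb; yield = 95.89%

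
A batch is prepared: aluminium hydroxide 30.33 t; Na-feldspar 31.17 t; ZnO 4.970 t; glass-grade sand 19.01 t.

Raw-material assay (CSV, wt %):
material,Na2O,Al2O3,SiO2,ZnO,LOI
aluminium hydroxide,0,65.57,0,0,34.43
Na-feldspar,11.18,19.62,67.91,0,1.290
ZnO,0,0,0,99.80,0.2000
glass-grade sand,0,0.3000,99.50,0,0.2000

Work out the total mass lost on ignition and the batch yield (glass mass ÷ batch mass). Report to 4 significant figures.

LOI loss = 10.89 t; glass = 74.59 t; yield = 87.26%

Intermediates are shown with 4-significant-digit rounding as written — all internal work runs at full float precision at each step; exactly one rounding goes into every reported figure — derived quantities, which include the totals, net glass mass, LOI, yield, the four compositions, are recomputed at full float precision, as written in the question or the answer, using the weight values at 74.59 t of glass.
Ignition loss by material:
  aluminium hydroxide: 30.33 × 0.3443 = 10.44 t
  Na-feldspar: 31.17 × 0.01290 = 0.4021 t
  ZnO: 4.970 × 0.002000 = 0.009940 t
  glass-grade sand: 19.01 × 0.002000 = 0.03802 t
Total LOI = 10.89 t
Glass = batch − LOI = 85.48 − 10.89 = 74.59 t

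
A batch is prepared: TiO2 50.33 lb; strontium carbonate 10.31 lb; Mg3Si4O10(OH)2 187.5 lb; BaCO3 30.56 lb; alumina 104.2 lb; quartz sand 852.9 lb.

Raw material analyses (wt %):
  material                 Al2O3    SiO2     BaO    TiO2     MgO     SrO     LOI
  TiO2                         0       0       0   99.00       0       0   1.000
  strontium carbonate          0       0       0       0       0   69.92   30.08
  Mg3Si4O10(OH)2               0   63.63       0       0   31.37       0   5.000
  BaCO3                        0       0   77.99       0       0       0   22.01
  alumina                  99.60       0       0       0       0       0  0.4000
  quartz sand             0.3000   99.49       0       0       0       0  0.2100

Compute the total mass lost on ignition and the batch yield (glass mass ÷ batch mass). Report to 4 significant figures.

Rounding to 4 significant figures extends to each intermediate as printed — the working math maintains exact precision from first step to last — every reported result undergoes a single rounding — all derived quantities (LOI, net glass mass, totals, the yield, the six compositions) are computed from the batch weights on 1214 lb of glass at full precision, exactly as printed in question or answer.
LOI of each material in turn:
  TiO2: 50.33 × 0.01000 = 0.5033 lb
  strontium carbonate: 10.31 × 0.3008 = 3.101 lb
  Mg3Si4O10(OH)2: 187.5 × 0.05000 = 9.375 lb
  BaCO3: 30.56 × 0.2201 = 6.726 lb
  alumina: 104.2 × 0.004000 = 0.4168 lb
  quartz sand: 852.9 × 0.002100 = 1.791 lb
Total LOI = 21.91 lb
Glass = batch − LOI = 1236 − 21.91 = 1214 lb

LOI loss = 21.91 lb; glass = 1214 lb; yield = 98.23%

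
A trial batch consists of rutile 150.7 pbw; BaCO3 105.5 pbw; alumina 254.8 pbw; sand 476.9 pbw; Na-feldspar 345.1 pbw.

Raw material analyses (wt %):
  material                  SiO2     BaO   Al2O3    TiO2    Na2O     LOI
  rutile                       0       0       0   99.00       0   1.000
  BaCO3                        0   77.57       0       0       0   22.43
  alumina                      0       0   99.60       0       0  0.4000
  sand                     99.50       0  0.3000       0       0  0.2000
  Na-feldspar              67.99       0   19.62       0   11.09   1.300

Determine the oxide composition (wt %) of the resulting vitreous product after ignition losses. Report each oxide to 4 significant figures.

All arithmetic holds full float precision at every stage; working values are displayed, with 4-significant-figure rounding, within the worked lines; exactly one rounding lands on every reported result; the derived quantities (yield, five oxide percentages, glass mass, ignition loss, totals) are computed from the batch weights on 1301 pbw of glass in full precision, exactly as shown in question or answer.
Per-oxide mass from batch:
  SiO2: 476.9·0.9950 + 345.1·0.6799 = 709.1 pbw
  BaO: 105.5·0.7757 = 81.84 pbw
  Al2O3: 254.8·0.9960 + 476.9·0.003000 + 345.1·0.1962 = 322.9 pbw
  TiO2: 150.7·0.9900 = 149.2 pbw
  Na2O: 345.1·0.1109 = 38.27 pbw
LOI: 150.7·0.01000 + 105.5·0.2243 + 254.8·0.004000 + 476.9·0.002000 + 345.1·0.01300 = 31.63 pbw
Net of LOI, the glass mass = 1333 − 31.63 = 1301 pbw (the oxide masses sum to this)
percent share: oxide ÷ glass, ×100

Glass mass = 1301 pbw (batch 1333 − LOI 31.63).
Composition: SiO2 54.49%, BaO 6.288%, Al2O3 24.81%, TiO2 11.46%, Na2O 2.941%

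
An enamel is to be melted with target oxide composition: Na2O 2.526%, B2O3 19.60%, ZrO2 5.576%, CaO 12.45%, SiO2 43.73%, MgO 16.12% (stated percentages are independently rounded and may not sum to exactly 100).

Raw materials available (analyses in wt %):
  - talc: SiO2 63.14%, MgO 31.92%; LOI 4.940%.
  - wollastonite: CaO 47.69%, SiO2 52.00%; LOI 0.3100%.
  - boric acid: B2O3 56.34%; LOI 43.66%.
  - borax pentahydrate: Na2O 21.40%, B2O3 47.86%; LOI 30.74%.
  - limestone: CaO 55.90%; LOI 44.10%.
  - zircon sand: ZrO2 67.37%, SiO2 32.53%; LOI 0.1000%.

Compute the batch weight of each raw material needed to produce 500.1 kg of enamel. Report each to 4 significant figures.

Batch per 500.1 kg enamel:
  talc: 252.6 kg
  wollastonite: 88.01 kg
  boric acid: 123.8 kg
  borax pentahydrate: 59.03 kg
  limestone: 36.30 kg
  zircon sand: 41.39 kg
Total batch = 601.1 kg; LOI loss = 101.0 kg; yield = 83.20%

In-progress results appear with 4-significant-digit rounding alongside each step; the whole derivation maintains exact precision through the solve — a single rounding completes every reported result — the derived quantities, which include the totals, net glass mass, LOI, the yield, the six compositions, are computed at exact precision, exactly as shown in problem or answer, using the weight values on 500.1 kg of glass.
Oxide-by-oxide targets in 500.1 kg enamel:
  Na2O: 2.526% × 500.1 = 12.63 kg
  B2O3: 19.60% × 500.1 = 98.02 kg
  ZrO2: 5.576% × 500.1 = 27.89 kg
  CaO: 12.45% × 500.1 = 62.26 kg
  SiO2: 43.73% × 500.1 = 218.7 kg
  MgO: 16.12% × 500.1 = 80.62 kg
Checking each oxide sum with the batch weights as given, relative to the basis at hand (each sum matches its target mass given rounding of the digits):
  Na2O: 59.03·0.2140 = 12.63 kg (target 12.63 kg)
  B2O3: 123.8·0.5634 + 59.03·0.4786 = 98.00 kg (target 98.02 kg)
  ZrO2: 41.39·0.6737 = 27.88 kg (target 27.89 kg)
  CaO: 88.01·0.4769 + 36.30·0.5590 = 62.26 kg (target 62.26 kg)
  SiO2: 252.6·0.6314 + 88.01·0.5200 + 41.39·0.3253 = 218.7 kg (target 218.7 kg)
  MgO: 252.6·0.3192 = 80.63 kg (target 80.62 kg)
Glass mass check: total charge less LOI = 500.1 kg (the Σ of target masses is 500.1 kg; the stated basis being 500.1 kg — rounding explains the deltas).
Adding the batch up: Σ batch = 601.1 kg; LOI loss = Σ batch·LOI = 101.0 kg; yield: glass divided by total = 83.20%.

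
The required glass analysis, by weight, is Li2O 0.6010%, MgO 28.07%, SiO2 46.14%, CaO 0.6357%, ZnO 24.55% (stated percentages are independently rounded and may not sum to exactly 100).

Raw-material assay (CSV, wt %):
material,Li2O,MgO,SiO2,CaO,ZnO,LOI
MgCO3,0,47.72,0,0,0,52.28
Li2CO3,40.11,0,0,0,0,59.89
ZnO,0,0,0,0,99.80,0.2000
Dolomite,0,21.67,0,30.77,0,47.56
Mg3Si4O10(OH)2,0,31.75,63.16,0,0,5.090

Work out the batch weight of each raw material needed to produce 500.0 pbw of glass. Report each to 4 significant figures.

Batch per 500.0 pbw glass:
  MgCO3: 46.40 pbw
  Li2CO3: 7.492 pbw
  ZnO: 123.0 pbw
  Dolomite: 10.33 pbw
  Mg3Si4O10(OH)2: 365.3 pbw
Total batch = 552.5 pbw; LOI loss = 52.50 pbw; yield = 90.50%

All internal work runs at exact precision in all steps — intermediates are shown, rounded to 4 significant figures, in the printout — every reported value takes a single rounding. Derived quantities, including the yield, LOI, five oxide percentages, the totals, glass mass, are carried from the weighed amounts for 500.0 pbw of glass in full precision as quoted within either problem or answer.
Target oxide masses per 500.0 pbw glass:
  Li2O: 0.6010% × 500.0 = 3.005 pbw
  MgO: 28.07% × 500.0 = 140.4 pbw
  SiO2: 46.14% × 500.0 = 230.7 pbw
  CaO: 0.6357% × 500.0 = 3.178 pbw
  ZnO: 24.55% × 500.0 = 122.8 pbw
A balance pass over the oxides, on the weights just shown, on the stated basis (sum by sum, the targets are met inside rounding margins):
  Li2O: 7.492·0.4011 = 3.005 pbw (target 3.005 pbw)
  MgO: 46.40·0.4772 + 10.33·0.2167 + 365.3·0.3175 = 140.4 pbw (target 140.4 pbw)
  SiO2: 365.3·0.6316 = 230.7 pbw (target 230.7 pbw)
  CaO: 10.33·0.3077 = 3.179 pbw (target 3.178 pbw)
  ZnO: 123.0·0.9980 = 122.8 pbw (target 122.8 pbw)
Glass-mass sanity pass: total batch − LOI = 500.0 pbw (summing oxide targets gives 500.0 pbw; the stated basis being 500.0 pbw — deltas are rounding alone).
Batch total: Σ batch = 552.5 pbw; ignition loss, Σ(batch × LOI) = 52.50 pbw; the yield ratio, glass ÷ batch: 90.50%.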